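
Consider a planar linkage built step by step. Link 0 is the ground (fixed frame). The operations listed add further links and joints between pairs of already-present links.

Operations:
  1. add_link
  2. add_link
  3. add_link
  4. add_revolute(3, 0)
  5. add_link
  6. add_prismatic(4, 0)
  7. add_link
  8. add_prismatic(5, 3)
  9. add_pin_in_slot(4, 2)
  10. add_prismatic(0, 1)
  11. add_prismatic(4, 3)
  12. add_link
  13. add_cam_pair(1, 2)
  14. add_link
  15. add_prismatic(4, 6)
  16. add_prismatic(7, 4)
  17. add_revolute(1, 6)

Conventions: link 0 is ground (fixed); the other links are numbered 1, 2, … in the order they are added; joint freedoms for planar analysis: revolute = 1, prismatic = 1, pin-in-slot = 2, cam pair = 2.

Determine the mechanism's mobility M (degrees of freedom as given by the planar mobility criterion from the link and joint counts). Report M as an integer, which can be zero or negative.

L=1 J1=0 J2=0
add link → L=2 J1=0 J2=0
add link → L=3 J1=0 J2=0
add link → L=4 J1=0 J2=0
R@3,0 dof=1 J1 → L=4 J1=1 J2=0
add link → L=5 J1=1 J2=0
P@4,0 dof=1 J1 → L=5 J1=2 J2=0
add link → L=6 J1=2 J2=0
P@5,3 dof=1 J1 → L=6 J1=3 J2=0
PS@4,2 dof=2 J2 → L=6 J1=3 J2=1
P@0,1 dof=1 J1 → L=6 J1=4 J2=1
P@4,3 dof=1 J1 → L=6 J1=5 J2=1
add link → L=7 J1=5 J2=1
C@1,2 dof=2 J2 → L=7 J1=5 J2=2
add link → L=8 J1=5 J2=2
P@4,6 dof=1 J1 → L=8 J1=6 J2=2
P@7,4 dof=1 J1 → L=8 J1=7 J2=2
R@1,6 dof=1 J1 → L=8 J1=8 J2=2
M=3(L−1)−2J1−J2=3·7−2·8−2=3

M = 3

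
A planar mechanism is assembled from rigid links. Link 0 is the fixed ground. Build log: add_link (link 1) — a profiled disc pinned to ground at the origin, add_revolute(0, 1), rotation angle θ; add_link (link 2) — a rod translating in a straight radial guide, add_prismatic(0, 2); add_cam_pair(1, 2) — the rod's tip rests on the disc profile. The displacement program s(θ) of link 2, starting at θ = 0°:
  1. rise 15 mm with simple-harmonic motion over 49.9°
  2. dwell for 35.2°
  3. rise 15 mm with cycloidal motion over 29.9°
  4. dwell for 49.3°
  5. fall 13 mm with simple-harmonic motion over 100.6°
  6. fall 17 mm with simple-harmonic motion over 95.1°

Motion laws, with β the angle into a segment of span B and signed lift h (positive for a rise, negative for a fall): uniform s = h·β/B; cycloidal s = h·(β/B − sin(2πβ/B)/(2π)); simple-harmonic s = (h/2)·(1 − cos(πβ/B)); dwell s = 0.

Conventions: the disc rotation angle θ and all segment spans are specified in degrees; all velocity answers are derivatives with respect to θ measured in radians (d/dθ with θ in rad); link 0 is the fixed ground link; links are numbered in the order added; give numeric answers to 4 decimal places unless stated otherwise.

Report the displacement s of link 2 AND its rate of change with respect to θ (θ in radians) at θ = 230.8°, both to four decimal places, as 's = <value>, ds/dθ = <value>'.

seg 1 [0°–49.9°] simple-harmonic, h=15: full span → s += 15 → s = 15.0000
seg 2 [49.9°–85.1°] dwell: s stays 15.0000
seg 3 [85.1°–115°] cycloidal, h=15: full span → s += 15 → s = 30.0000
seg 4 [115°–164.3°] dwell: s stays 30.0000
seg 5 [164.3°–264.9°] simple-harmonic, h=-13: θ=230.8° here. β=66.5, B=100.6. -13/2·(1 − cos(π·0.6610)) = -9.6499 → s = 20.3501
velocity in seg [164.3°–264.9°] (simple-harmonic), θ in radians: β = 66.5° = 1.1606 rad, B = 100.6° = 1.7558 rad; ds/dθ = (πh/(2B)) sin(πβ/B) = (π·(-13)/(2·1.7558)) sin(π·0.6610) = -10.173388 mm/rad

s = 20.3501, ds/dθ = -10.1734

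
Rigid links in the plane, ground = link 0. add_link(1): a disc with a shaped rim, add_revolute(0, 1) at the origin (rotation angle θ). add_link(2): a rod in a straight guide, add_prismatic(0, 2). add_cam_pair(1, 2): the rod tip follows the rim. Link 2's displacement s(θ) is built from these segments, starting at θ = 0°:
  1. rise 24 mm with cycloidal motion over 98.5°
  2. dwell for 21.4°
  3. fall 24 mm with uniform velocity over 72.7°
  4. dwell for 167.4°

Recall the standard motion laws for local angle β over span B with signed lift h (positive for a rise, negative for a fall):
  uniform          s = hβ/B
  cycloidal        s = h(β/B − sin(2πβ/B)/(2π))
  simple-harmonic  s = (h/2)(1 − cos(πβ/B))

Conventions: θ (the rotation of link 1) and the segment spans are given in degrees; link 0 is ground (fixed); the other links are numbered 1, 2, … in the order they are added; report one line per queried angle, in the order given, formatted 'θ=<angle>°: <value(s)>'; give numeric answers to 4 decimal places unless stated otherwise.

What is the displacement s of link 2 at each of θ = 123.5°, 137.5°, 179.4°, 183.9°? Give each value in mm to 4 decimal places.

segment 1 (0° to 98.5°, cycloidal, h = 24) is passed completely: s = 0.0000 + (24) = 24.0000
segment 2 (98.5° to 119.9°, dwell): s unchanged at 24.0000
θ = 123.5° falls in segment 3 (119.9° to 192.6°, uniform, h = -24): β = 123.5 − 119.9 = 3.6°, B = 72.7°; Δs = -24·3.6/72.7 = -1.1884; s = 24.0000 − 1.1884 = 22.8116
θ = 137.5° falls in segment 3 (119.9° to 192.6°, uniform, h = -24): β = 137.5 − 119.9 = 17.6°, B = 72.7°; Δs = -24·17.6/72.7 = -5.8102; s = 24.0000 − 5.8102 = 18.1898
θ = 179.4° falls in segment 3 (119.9° to 192.6°, uniform, h = -24): β = 179.4 − 119.9 = 59.5°, B = 72.7°; Δs = -24·59.5/72.7 = -19.6424; s = 24.0000 − 19.6424 = 4.3576
θ = 183.9° falls in segment 3 (119.9° to 192.6°, uniform, h = -24): β = 183.9 − 119.9 = 64°, B = 72.7°; Δs = -24·64/72.7 = -21.1279; s = 24.0000 − 21.1279 = 2.8721

θ=123.5°: 22.8116
θ=137.5°: 18.1898
θ=179.4°: 4.3576
θ=183.9°: 2.8721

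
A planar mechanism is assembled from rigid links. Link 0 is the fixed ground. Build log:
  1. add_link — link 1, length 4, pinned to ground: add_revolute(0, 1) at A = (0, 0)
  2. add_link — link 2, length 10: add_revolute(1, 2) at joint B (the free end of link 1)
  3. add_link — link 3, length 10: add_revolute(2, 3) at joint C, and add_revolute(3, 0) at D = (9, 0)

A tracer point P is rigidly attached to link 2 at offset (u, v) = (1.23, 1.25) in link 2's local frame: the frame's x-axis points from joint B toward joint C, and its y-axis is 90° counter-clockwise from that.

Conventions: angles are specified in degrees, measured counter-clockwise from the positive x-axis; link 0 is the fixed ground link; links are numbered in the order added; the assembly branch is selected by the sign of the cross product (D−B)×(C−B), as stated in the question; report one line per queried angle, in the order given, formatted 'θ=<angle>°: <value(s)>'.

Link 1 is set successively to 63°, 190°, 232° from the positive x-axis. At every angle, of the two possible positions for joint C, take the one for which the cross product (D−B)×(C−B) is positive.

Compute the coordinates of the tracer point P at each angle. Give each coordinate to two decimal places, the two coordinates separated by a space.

A=(0,0), D=(9.00,0)
θ=63°: B = A + 4.00·(cos63°, sin63°) = (1.8160, 3.5640)
θ=63°: |BD| = 8.0195
θ=63°: circle(B,10.00) ∩ circle(D,10.00): a=4.0098, h=9.1609
θ=63°:   candidates: C₊=(9.4793,9.9885) cross=73.466; C₋=(1.3367,-6.4245) cross=-73.466
θ=63°:   branch + wants cross > 0 → take C=(9.4793,9.9885) (cross=73.466)
θ=63°: ex = (C−B)/|BC| = (0.7663,0.6424); ey = (-0.6424,0.7663)
θ=63°: P = B + 1.23·ex + 1.25·ey = (1.9555,5.3121)
θ=190°: B = A + 4.00·(cos190°, sin190°) = (-3.9392, -0.6946)
θ=190°: |BD| = 12.9579
θ=190°: circle(B,10.00) ∩ circle(D,10.00): a=6.4789, h=7.6173
θ=190°:   candidates: C₊=(2.1221,7.2591) cross=98.704; C₋=(2.9387,-7.9537) cross=-98.704
θ=190°:   branch + wants cross > 0 → take C=(2.1221,7.2591) (cross=98.704)
θ=190°: ex = (C−B)/|BC| = (0.6061,0.7954); ey = (-0.7954,0.6061)
θ=190°: P = B + 1.23·ex + 1.25·ey = (-4.1879,1.0414)
θ=232°: B = A + 4.00·(cos232°, sin232°) = (-2.4626, -3.1520)
θ=232°: |BD| = 11.8881
θ=232°: circle(B,10.00) ∩ circle(D,10.00): a=5.9441, h=8.0416
θ=232°:   candidates: C₊=(1.1365,6.1778) cross=95.600; C₋=(5.4009,-9.3299) cross=-95.600
θ=232°:   branch + wants cross > 0 → take C=(1.1365,6.1778) (cross=95.600)
θ=232°: ex = (C−B)/|BC| = (0.3599,0.9330); ey = (-0.9330,0.3599)
θ=232°: P = B + 1.23·ex + 1.25·ey = (-3.1862,-1.5546)

θ=63°: 1.96 5.31
θ=190°: -4.19 1.04
θ=232°: -3.19 -1.55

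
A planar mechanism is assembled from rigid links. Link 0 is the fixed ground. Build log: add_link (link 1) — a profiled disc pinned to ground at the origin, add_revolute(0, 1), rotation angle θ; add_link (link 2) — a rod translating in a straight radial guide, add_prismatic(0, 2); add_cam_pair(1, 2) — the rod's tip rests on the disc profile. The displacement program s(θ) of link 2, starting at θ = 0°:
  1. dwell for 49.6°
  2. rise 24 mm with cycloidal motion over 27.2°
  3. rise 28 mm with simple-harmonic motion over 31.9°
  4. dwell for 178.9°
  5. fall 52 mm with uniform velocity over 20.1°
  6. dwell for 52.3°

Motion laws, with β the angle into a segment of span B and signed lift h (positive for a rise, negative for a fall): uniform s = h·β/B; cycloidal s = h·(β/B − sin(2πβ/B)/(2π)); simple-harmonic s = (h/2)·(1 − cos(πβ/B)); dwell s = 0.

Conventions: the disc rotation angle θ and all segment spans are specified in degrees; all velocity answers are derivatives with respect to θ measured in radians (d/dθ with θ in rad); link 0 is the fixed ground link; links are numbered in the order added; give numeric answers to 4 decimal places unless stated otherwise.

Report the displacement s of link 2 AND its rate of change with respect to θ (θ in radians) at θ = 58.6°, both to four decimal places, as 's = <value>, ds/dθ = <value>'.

seg 1 [0°–49.6°] dwell: s stays 0.0000
seg 2 [49.6°–76.8°] cycloidal, h=24: θ=58.6° here. β=9, B=27.2. 24·(0.3309 − sin(2π·0.3309)/(2π)) = 4.6042 → s = 4.6042
velocity in seg [49.6°–76.8°] (cycloidal), θ in radians: β = 9° = 0.1571 rad, B = 27.2° = 0.4747 rad; ds/dθ = (h/B)(1 − cos(2πβ/B)) = (24/0.4747)(1 − cos(2π·0.3309)) = 75.155437 mm/rad

s = 4.6042, ds/dθ = 75.1554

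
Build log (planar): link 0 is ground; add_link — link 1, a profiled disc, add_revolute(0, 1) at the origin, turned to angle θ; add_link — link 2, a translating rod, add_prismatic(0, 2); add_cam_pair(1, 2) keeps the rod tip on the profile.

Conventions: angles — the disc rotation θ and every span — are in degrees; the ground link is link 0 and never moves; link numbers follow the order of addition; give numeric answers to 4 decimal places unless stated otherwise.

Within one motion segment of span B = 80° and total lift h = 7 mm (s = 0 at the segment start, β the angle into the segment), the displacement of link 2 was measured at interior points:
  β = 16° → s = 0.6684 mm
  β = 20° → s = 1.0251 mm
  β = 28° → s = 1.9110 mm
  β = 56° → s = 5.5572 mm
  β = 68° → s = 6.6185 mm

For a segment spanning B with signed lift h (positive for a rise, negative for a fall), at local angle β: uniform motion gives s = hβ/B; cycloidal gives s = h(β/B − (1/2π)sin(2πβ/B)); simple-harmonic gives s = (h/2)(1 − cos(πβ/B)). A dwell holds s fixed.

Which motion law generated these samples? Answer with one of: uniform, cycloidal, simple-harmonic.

candidates at β/B = r: uniform s = h·r (linear in β); cycloidal s = h·(r − sin(2πr)/(2π)); simple-harmonic s = (h/2)(1 − cos(πr))
β=16°: printed 0.6684 | uniform 1.4000, cycloidal 0.3404, simple-harmonic 0.6684
β=20°: printed 1.0251 | uniform 1.7500, cycloidal 0.6359, simple-harmonic 1.0251
β=28°: printed 1.9110 | uniform 2.4500, cycloidal 1.5487, simple-harmonic 1.9110
β=56°: printed 5.5572 | uniform 4.9000, cycloidal 5.9596, simple-harmonic 5.5572
β=68°: printed 6.6185 | uniform 5.9500, cycloidal 6.8513, simple-harmonic 6.6185
only one law matches every sample → simple-harmonic

simple-harmonic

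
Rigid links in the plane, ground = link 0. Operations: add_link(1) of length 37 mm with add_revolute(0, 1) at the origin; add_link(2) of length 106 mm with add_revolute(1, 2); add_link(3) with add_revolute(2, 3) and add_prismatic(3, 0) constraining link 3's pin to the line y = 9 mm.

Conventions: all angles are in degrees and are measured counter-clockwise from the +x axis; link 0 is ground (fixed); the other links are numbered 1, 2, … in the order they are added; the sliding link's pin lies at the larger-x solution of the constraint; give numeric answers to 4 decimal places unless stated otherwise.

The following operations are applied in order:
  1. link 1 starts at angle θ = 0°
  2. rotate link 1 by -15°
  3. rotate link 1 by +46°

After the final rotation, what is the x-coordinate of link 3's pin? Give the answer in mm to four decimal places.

geometry: r = 37 mm, L = 106 mm, e = 9 mm; θ starts at 0°
rotate link 1 by -15°: θ ← 0° -15° = -15°
rotate link 1 by +46°: θ ← -15° +46° = 31°
crank pin P = (r cos θ, r sin θ) = (31.715190, 19.056409)
h = r sin θ − e = 19.056409 − 9 = 10.056409
x = r cos θ + √(L² − h²) = 31.715190 + 105.521887 = 137.237077

137.2371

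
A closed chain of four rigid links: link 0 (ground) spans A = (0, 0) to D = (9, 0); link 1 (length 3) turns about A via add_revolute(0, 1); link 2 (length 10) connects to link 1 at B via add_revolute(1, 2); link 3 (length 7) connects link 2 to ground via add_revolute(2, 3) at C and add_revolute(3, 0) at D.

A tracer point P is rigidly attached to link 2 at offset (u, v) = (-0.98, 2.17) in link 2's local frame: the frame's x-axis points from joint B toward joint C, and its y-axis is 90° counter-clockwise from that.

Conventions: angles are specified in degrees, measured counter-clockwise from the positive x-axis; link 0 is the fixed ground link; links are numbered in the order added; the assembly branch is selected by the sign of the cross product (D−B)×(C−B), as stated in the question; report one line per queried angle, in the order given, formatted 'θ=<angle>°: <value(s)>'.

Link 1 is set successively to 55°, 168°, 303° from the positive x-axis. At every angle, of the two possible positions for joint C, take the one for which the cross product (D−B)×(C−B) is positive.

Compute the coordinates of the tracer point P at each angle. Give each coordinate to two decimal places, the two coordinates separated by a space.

A=(0,0), D=(9.00,0)
θ=55°: B = A + 3.00·(cos55°, sin55°) = (1.7207, 2.4575)
θ=55°: |BD| = 7.6829
θ=55°: circle(B,10.00) ∩ circle(D,7.00): a=7.1605, h=6.9805
θ=55°:   candidates: C₊=(10.7378,6.7808) cross=53.630; C₋=(6.2723,-6.4467) cross=-53.630
θ=55°:   branch + wants cross > 0 → take C=(10.7378,6.7808) (cross=53.630)
θ=55°: ex = (C−B)/|BC| = (0.9017,0.4323); ey = (-0.4323,0.9017)
θ=55°: P = B + -0.98·ex + 2.17·ey = (-0.1011,3.9905)
θ=168°: B = A + 3.00·(cos168°, sin168°) = (-2.9344, 0.6237)
θ=168°: |BD| = 11.9507
θ=168°: circle(B,10.00) ∩ circle(D,7.00): a=8.1091, h=5.8517
θ=168°:   candidates: C₊=(5.4690,6.0442) cross=69.932; C₋=(4.8582,-5.6432) cross=-69.932
θ=168°:   branch + wants cross > 0 → take C=(5.4690,6.0442) (cross=69.932)
θ=168°: ex = (C−B)/|BC| = (0.8403,0.5420); ey = (-0.5420,0.8403)
θ=168°: P = B + -0.98·ex + 2.17·ey = (-4.9342,1.9161)
θ=303°: B = A + 3.00·(cos303°, sin303°) = (1.6339, -2.5160)
θ=303°: |BD| = 7.7839
θ=303°: circle(B,10.00) ∩ circle(D,7.00): a=7.1679, h=6.9728
θ=303°:   candidates: C₊=(6.1632,6.3994) cross=54.276; C₋=(10.6709,-6.7976) cross=-54.276
θ=303°:   branch + wants cross > 0 → take C=(6.1632,6.3994) (cross=54.276)
θ=303°: ex = (C−B)/|BC| = (0.4529,0.8915); ey = (-0.8915,0.4529)
θ=303°: P = B + -0.98·ex + 2.17·ey = (-0.7446,-2.4069)

θ=55°: -0.10 3.99
θ=168°: -4.93 1.92
θ=303°: -0.74 -2.41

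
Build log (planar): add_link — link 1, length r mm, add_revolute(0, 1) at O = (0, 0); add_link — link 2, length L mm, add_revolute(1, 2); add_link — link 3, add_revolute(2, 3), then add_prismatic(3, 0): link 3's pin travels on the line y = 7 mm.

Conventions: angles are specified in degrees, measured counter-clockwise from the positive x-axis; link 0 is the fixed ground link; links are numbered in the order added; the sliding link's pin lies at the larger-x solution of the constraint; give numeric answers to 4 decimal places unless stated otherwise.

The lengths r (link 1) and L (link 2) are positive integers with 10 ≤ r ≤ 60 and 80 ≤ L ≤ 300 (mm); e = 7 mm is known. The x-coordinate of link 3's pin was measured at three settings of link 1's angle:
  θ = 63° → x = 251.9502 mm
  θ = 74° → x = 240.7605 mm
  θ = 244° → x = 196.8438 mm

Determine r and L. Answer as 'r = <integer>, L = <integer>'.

constraint per measurement: (x − r cos θ)² + (r sin θ − e)² = L²
subtracting the θ₁ and θ₂ equations cancels the r² and L² terms:
r = (x₁² − x₂²) / (2[(x₁cos θ₁ + e sin θ₁) − (x₂cos θ₂ + e sin θ₂)]) = 57.9996 → r = 58
L² = (x₁ − r cos θ₁)² + (r sin θ₁ − e)² = 52899.9783 → L = 230.0000 → L = 230
check at θ₃=244°: x = 196.8438 (printed 196.8438) ✓

r = 58, L = 230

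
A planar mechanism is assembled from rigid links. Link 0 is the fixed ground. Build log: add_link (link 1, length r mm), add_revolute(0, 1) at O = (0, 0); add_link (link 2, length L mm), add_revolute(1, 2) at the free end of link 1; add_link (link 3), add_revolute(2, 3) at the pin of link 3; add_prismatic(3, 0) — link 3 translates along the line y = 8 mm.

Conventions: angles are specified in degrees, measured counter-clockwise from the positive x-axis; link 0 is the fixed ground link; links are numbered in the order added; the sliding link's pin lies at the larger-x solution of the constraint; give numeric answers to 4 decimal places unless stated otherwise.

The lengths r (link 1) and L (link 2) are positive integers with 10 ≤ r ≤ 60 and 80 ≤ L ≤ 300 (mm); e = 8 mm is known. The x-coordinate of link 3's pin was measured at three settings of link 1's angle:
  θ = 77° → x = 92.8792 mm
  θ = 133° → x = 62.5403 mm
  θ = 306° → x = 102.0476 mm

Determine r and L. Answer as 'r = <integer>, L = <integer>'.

constraint per measurement: (x − r cos θ)² + (r sin θ − e)² = L²
subtracting the θ₁ and θ₂ equations cancels the r² and L² terms:
r = (x₁² − x₂²) / (2[(x₁cos θ₁ + e sin θ₁) − (x₂cos θ₂ + e sin θ₂)]) = 35.9999 → r = 36
L² = (x₁ − r cos θ₁)² + (r sin θ₁ − e)² = 7920.9929 → L = 89.0000 → L = 89
check at θ₃=306°: x = 102.0476 (printed 102.0476) ✓

r = 36, L = 89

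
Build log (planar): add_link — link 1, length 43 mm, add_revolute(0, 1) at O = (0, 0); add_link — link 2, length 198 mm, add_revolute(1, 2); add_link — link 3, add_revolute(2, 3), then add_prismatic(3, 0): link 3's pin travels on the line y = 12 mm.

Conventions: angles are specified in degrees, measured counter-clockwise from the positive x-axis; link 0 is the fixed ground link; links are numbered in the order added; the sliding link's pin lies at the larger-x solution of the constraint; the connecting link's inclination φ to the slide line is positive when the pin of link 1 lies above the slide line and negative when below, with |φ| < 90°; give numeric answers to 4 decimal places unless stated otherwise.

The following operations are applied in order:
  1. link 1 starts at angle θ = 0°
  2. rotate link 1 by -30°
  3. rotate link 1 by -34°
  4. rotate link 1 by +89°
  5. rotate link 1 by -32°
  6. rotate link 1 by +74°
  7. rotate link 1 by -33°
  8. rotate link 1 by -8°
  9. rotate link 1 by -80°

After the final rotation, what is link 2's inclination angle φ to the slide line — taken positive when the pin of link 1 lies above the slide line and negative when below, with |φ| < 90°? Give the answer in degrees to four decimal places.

geometry: r = 43 mm, L = 198 mm, e = 12 mm; θ starts at 0°
rotate link 1 by -30°: θ ← 0° -30° = -30°
rotate link 1 by -34°: θ ← -30° -34° = -64°
rotate link 1 by +89°: θ ← -64° +89° = 25°
rotate link 1 by -32°: θ ← 25° -32° = -7°
rotate link 1 by +74°: θ ← -7° +74° = 67°
rotate link 1 by -33°: θ ← 67° -33° = 34°
rotate link 1 by -8°: θ ← 34° -8° = 26°
rotate link 1 by -80°: θ ← 26° -80° = -54°
h = r sin θ − e = -34.787731 − 12 = -46.787731
sin φ = h / L = -46.787731 / 198 = -0.23630167
φ = arcsin(-0.23630167) = -13.668364°

-13.6684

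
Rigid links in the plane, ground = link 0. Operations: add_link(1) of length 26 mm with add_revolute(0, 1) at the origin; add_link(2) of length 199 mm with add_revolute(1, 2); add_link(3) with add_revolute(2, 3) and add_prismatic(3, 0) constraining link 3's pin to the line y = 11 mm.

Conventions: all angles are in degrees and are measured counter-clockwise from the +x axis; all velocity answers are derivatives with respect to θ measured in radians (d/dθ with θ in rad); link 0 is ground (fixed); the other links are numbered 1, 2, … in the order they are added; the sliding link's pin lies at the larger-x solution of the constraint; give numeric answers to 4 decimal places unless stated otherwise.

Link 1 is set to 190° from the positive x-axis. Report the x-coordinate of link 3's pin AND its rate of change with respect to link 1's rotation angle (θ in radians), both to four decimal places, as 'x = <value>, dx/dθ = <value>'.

geometry: r = 26 mm, L = 199 mm, e = 11 mm
crank pin P = (r cos θ, r sin θ) = (-25.605002, -4.514853)
h = r sin θ − e = -4.514853 − 11 = -15.514853
x = r cos θ + √(L² − h²) = -25.605002 + 198.394278 = 172.789276
dx/dθ = −r sin θ − h·r cos θ/√(L² − h²) (θ in radians; h = -15.514853) = 2.512487

x = 172.7893, dx/dθ = 2.5125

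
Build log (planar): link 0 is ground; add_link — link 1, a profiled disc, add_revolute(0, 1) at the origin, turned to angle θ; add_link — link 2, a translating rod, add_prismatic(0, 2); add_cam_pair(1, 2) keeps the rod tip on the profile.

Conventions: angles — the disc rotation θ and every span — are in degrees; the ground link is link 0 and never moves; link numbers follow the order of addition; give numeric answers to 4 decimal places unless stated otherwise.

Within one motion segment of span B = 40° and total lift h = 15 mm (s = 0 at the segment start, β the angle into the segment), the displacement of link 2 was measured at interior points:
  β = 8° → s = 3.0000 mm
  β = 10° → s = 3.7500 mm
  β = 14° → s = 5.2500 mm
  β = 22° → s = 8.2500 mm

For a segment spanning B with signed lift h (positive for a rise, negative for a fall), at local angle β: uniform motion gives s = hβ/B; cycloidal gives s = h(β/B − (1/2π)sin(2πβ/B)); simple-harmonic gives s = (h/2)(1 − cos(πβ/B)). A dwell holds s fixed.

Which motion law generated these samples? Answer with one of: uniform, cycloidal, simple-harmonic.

candidates at β/B = r: uniform s = h·r (linear in β); cycloidal s = h·(r − sin(2πr)/(2π)); simple-harmonic s = (h/2)(1 − cos(πr))
β=8°: printed 3.0000 | uniform 3.0000, cycloidal 0.7295, simple-harmonic 1.4324
β=10°: printed 3.7500 | uniform 3.7500, cycloidal 1.3627, simple-harmonic 2.1967
β=14°: printed 5.2500 | uniform 5.2500, cycloidal 3.3186, simple-harmonic 4.0951
β=22°: printed 8.2500 | uniform 8.2500, cycloidal 8.9877, simple-harmonic 8.6733
only one law matches every sample → uniform

uniform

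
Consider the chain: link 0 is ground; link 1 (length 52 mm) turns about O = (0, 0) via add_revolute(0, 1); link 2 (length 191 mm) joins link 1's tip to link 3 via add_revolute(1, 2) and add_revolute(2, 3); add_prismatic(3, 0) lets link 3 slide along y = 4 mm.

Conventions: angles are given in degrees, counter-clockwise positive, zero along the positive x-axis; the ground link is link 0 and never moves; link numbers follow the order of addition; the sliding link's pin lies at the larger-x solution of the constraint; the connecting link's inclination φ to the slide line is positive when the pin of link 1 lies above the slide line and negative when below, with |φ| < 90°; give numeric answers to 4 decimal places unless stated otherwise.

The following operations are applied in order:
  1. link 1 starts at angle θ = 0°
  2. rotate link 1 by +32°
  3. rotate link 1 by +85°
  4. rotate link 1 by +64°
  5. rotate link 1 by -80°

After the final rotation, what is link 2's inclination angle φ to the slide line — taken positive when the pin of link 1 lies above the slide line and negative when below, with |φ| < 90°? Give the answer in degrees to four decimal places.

geometry: r = 52 mm, L = 191 mm, e = 4 mm; θ starts at 0°
rotate link 1 by +32°: θ ← 0° +32° = 32°
rotate link 1 by +85°: θ ← 32° +85° = 117°
rotate link 1 by +64°: θ ← 117° +64° = 181°
rotate link 1 by -80°: θ ← 181° -80° = 101°
h = r sin θ − e = 51.044614 − 4 = 47.044614
sin φ = h / L = 47.044614 / 191 = 0.24630688
φ = arcsin(0.24630688) = 14.259079°

14.2591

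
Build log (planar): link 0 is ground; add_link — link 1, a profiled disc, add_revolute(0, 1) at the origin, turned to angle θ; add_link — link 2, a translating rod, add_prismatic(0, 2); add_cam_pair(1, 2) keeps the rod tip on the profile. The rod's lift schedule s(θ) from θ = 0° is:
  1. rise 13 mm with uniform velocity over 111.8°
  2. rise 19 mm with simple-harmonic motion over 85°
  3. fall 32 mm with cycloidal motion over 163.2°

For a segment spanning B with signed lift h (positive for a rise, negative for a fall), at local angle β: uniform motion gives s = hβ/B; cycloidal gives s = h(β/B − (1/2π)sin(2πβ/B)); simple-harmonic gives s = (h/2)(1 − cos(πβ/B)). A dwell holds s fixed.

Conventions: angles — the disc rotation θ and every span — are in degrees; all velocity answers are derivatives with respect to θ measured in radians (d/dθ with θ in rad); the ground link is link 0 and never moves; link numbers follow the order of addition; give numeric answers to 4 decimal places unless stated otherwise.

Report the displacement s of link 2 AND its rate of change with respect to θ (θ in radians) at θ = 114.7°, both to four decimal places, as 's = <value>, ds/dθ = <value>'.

seg 1 [0°–111.8°] uniform, h=13: full span → s += 13 → s = 13.0000
seg 2 [111.8°–196.8°] simple-harmonic, h=19: θ=114.7° here. β=2.9, B=85. 19/2·(1 − cos(π·0.0341)) = 0.0545 → s = 13.0545
velocity in seg [111.8°–196.8°] (simple-harmonic), θ in radians: β = 2.9° = 0.0506 rad, B = 85° = 1.4835 rad; ds/dθ = (πh/(2B)) sin(πβ/B) = (π·19/(2·1.4835)) sin(π·0.0341) = 2.152159 mm/rad

s = 13.0545, ds/dθ = 2.1522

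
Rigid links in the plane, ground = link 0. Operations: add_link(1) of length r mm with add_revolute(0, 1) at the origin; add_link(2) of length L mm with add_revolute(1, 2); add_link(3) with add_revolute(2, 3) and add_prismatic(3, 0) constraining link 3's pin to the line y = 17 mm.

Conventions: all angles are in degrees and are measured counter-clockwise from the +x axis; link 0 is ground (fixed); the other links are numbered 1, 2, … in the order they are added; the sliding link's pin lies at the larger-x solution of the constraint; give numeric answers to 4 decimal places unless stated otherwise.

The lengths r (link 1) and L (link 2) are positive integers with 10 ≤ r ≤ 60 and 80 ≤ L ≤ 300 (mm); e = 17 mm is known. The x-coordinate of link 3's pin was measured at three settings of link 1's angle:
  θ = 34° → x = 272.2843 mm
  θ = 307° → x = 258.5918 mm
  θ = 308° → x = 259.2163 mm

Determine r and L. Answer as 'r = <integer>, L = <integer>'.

constraint per measurement: (x − r cos θ)² + (r sin θ − e)² = L²
subtracting the θ₁ and θ₂ equations cancels the r² and L² terms:
r = (x₁² − x₂²) / (2[(x₁cos θ₁ + e sin θ₁) − (x₂cos θ₂ + e sin θ₂)]) = 39.0000 → r = 39
L² = (x₁ − r cos θ₁)² + (r sin θ₁ − e)² = 57600.0049 → L = 240.0000 → L = 240
check at θ₃=308°: x = 259.2163 (printed 259.2163) ✓

r = 39, L = 240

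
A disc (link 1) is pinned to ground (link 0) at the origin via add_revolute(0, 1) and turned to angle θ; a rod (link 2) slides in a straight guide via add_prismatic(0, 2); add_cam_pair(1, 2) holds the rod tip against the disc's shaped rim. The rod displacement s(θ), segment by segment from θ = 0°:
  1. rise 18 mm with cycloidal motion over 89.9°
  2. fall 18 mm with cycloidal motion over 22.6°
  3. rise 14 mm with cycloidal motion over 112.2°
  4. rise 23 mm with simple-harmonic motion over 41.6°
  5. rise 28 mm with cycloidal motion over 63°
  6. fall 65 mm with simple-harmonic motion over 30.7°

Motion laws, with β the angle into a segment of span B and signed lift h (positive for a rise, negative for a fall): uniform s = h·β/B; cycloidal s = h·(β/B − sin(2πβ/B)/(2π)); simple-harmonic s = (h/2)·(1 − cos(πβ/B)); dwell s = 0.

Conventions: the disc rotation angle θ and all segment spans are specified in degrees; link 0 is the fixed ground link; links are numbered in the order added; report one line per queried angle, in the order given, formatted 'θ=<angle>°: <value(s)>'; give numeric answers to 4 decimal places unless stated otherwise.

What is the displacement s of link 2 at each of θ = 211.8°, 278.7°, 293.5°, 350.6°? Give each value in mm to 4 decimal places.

segment 1 (0° to 89.9°, cycloidal, h = 18) is passed completely: s = 0.0000 + (18) = 18.0000
segment 2 (89.9° to 112.5°, cycloidal, h = -18) is passed completely: s = 18.0000 + (-18) = 0.0000
θ = 211.8° falls in segment 3 (112.5° to 224.7°, cycloidal, h = 14): β = 211.8 − 112.5 = 99.3°, B = 112.2°; Δs = 14·(0.8850 − sin(2π·0.8850)/(2π)) = 13.8636; s = 0.0000 + 13.8636 = 13.8636
segment 3 (112.5° to 224.7°, cycloidal, h = 14) is passed completely: s = 0.0000 + (14) = 14.0000
segment 4 (224.7° to 266.3°, simple-harmonic, h = 23) is passed completely: s = 14.0000 + (23) = 37.0000
θ = 278.7° falls in segment 5 (266.3° to 329.3°, cycloidal, h = 28): β = 278.7 − 266.3 = 12.4°, B = 63°; Δs = 28·(0.1968 − sin(2π·0.1968)/(2π)) = 1.3012; s = 37.0000 + 1.3012 = 38.3012
θ = 293.5° falls in segment 5 (266.3° to 329.3°, cycloidal, h = 28): β = 293.5 − 266.3 = 27.2°, B = 63°; Δs = 28·(0.4317 − sin(2π·0.4317)/(2π)) = 10.2358; s = 37.0000 + 10.2358 = 47.2358
segment 5 (266.3° to 329.3°, cycloidal, h = 28) is passed completely: s = 37.0000 + (28) = 65.0000
θ = 350.6° falls in segment 6 (329.3° to 360°, simple-harmonic, h = -65): β = 350.6 − 329.3 = 21.3°, B = 30.7°; Δs = -65/2·(1 − cos(π·0.6938)) = -51.0882; s = 65.0000 − 51.0882 = 13.9118

θ=211.8°: 13.8636
θ=278.7°: 38.3012
θ=293.5°: 47.2358
θ=350.6°: 13.9118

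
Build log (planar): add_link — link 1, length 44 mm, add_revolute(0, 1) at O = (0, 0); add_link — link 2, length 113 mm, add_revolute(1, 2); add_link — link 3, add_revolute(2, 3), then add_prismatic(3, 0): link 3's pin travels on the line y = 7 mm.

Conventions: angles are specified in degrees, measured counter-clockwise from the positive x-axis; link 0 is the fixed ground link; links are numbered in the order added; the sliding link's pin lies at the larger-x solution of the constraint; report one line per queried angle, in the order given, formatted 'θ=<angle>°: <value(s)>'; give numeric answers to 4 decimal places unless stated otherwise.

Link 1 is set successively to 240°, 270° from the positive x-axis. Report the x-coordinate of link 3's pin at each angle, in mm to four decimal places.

geometry: r = 44 mm, L = 113 mm, e = 7 mm
θ=240°: crank pin P = (r cos θ, r sin θ) = (-22.000000, -38.105118)
θ=240°: h = r sin θ − e = -38.105118 − 7 = -45.105118
θ=240°: x = r cos θ + √(L² − h²) = -22.000000 + 103.607569 = 81.607569
θ=270°: crank pin P = (r cos θ, r sin θ) = (-0.000000, -44.000000)
θ=270°: h = r sin θ − e = -44.000000 − 7 = -51.000000
θ=270°: x = r cos θ + √(L² − h²) = -0.000000 + 100.836501 = 100.836501

θ=240°: 81.6076
θ=270°: 100.8365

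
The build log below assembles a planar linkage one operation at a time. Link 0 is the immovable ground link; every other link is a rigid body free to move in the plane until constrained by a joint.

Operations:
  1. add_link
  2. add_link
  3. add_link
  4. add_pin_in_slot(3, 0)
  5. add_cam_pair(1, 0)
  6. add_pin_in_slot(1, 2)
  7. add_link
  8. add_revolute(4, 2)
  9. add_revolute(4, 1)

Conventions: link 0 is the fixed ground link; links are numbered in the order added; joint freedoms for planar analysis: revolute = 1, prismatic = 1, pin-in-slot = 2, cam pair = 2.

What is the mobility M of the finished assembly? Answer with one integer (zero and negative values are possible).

link 0 = ground. State L|J1|J2 = 1|0|0
+link1  2|0|0
+link2  3|0|0
+link3  4|0|0
PS(3,0) f=2→J2  4|0|1
C(1,0) f=2→J2  4|0|2
PS(1,2) f=2→J2  4|0|3
+link4  5|0|3
R(4,2) f=1→J1  5|1|3
R(4,1) f=1→J1  5|2|3
M = 3(5−1)−2·2−3 = 12−4−3 = 5

M = 5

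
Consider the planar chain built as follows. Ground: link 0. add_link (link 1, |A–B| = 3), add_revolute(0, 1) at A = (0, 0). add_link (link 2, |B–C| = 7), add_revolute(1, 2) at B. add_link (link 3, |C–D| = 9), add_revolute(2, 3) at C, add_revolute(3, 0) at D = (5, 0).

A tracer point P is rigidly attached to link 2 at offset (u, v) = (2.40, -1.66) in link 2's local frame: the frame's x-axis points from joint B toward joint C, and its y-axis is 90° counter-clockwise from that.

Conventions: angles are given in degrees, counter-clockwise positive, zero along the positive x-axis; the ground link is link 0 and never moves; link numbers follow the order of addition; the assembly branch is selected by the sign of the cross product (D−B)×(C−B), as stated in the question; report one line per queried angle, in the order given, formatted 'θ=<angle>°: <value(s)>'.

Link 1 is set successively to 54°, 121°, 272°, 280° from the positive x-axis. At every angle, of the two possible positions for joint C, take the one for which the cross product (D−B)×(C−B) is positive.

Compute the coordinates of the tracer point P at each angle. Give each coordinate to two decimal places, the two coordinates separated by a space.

A=(0,0), D=(5.00,0)
θ=54°: B = A + 3.00·(cos54°, sin54°) = (1.7634, 2.4271)
θ=54°: |BD| = 4.0455
θ=54°: circle(B,7.00) ∩ circle(D,9.00): a=-1.9322, h=6.7280
θ=54°:   candidates: C₊=(4.2539,8.9690) cross=27.219; C₋=(-3.8189,-1.7965) cross=-27.219
θ=54°:   branch + wants cross > 0 → take C=(4.2539,8.9690) (cross=27.219)
θ=54°: ex = (C−B)/|BC| = (0.3558,0.9346); ey = (-0.9346,0.3558)
θ=54°: P = B + 2.40·ex + -1.66·ey = (4.1686,4.0794)
θ=121°: B = A + 3.00·(cos121°, sin121°) = (-1.5451, 2.5715)
θ=121°: |BD| = 7.0322
θ=121°: circle(B,7.00) ∩ circle(D,9.00): a=1.2408, h=6.8891
θ=121°:   candidates: C₊=(2.1290,8.5298) cross=48.446; C₋=(-2.9094,-4.2943) cross=-48.446
θ=121°:   branch + wants cross > 0 → take C=(2.1290,8.5298) (cross=48.446)
θ=121°: ex = (C−B)/|BC| = (0.5249,0.8512); ey = (-0.8512,0.5249)
θ=121°: P = B + 2.40·ex + -1.66·ey = (1.1275,3.7431)
θ=272°: B = A + 3.00·(cos272°, sin272°) = (0.1047, -2.9982)
θ=272°: |BD| = 5.7405
θ=272°: circle(B,7.00) ∩ circle(D,9.00): a=0.0830, h=6.9995
θ=272°:   candidates: C₊=(-3.4803,3.0142) cross=40.180; C₋=(3.8312,-8.9238) cross=-40.180
θ=272°:   branch + wants cross > 0 → take C=(-3.4803,3.0142) (cross=40.180)
θ=272°: ex = (C−B)/|BC| = (-0.5121,0.8589); ey = (-0.8589,-0.5121)
θ=272°: P = B + 2.40·ex + -1.66·ey = (0.3013,-0.0867)
θ=280°: B = A + 3.00·(cos280°, sin280°) = (0.5209, -2.9544)
θ=280°: |BD| = 5.3657
θ=280°: circle(B,7.00) ∩ circle(D,9.00): a=-0.2991, h=6.9936
θ=280°:   candidates: C₊=(-3.5795,2.7189) cross=37.525; C₋=(4.1221,-8.9571) cross=-37.525
θ=280°:   branch + wants cross > 0 → take C=(-3.5795,2.7189) (cross=37.525)
θ=280°: ex = (C−B)/|BC| = (-0.5858,0.8105); ey = (-0.8105,-0.5858)
θ=280°: P = B + 2.40·ex + -1.66·ey = (0.4605,-0.0369)

θ=54°: 4.17 4.08
θ=121°: 1.13 3.74
θ=272°: 0.30 -0.09
θ=280°: 0.46 -0.04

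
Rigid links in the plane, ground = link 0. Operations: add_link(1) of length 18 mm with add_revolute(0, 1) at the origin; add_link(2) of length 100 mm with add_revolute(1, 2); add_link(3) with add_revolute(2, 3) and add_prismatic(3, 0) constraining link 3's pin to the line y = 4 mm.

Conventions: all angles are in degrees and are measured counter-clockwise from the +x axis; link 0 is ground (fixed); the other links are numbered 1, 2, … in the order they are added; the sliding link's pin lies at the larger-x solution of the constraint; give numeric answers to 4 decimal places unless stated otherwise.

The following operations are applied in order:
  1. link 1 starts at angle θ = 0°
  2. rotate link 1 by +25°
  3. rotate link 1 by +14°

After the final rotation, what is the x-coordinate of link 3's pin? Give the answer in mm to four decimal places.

geometry: r = 18 mm, L = 100 mm, e = 4 mm; θ starts at 0°
rotate link 1 by +25°: θ ← 0° +25° = 25°
rotate link 1 by +14°: θ ← 25° +14° = 39°
crank pin P = (r cos θ, r sin θ) = (13.988627, 11.327767)
h = r sin θ − e = 11.327767 − 4 = 7.327767
x = r cos θ + √(L² − h²) = 13.988627 + 99.731158 = 113.719785

113.7198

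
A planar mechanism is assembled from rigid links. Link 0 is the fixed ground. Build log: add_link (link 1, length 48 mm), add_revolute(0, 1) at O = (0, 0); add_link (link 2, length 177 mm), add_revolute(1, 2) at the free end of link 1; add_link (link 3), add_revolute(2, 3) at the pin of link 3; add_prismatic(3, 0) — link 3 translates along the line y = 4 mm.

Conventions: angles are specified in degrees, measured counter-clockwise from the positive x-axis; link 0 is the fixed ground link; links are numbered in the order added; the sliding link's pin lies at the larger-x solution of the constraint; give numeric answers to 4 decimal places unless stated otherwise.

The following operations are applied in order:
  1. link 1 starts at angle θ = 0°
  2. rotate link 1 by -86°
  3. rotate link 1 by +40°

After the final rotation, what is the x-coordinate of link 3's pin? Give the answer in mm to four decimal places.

geometry: r = 48 mm, L = 177 mm, e = 4 mm; θ starts at 0°
rotate link 1 by -86°: θ ← 0° -86° = -86°
rotate link 1 by +40°: θ ← -86° +40° = -46°
crank pin P = (r cos θ, r sin θ) = (33.343602, -34.528310)
h = r sin θ − e = -34.528310 − 4 = -38.528310
x = r cos θ + √(L² − h²) = 33.343602 + 172.755808 = 206.099410

206.0994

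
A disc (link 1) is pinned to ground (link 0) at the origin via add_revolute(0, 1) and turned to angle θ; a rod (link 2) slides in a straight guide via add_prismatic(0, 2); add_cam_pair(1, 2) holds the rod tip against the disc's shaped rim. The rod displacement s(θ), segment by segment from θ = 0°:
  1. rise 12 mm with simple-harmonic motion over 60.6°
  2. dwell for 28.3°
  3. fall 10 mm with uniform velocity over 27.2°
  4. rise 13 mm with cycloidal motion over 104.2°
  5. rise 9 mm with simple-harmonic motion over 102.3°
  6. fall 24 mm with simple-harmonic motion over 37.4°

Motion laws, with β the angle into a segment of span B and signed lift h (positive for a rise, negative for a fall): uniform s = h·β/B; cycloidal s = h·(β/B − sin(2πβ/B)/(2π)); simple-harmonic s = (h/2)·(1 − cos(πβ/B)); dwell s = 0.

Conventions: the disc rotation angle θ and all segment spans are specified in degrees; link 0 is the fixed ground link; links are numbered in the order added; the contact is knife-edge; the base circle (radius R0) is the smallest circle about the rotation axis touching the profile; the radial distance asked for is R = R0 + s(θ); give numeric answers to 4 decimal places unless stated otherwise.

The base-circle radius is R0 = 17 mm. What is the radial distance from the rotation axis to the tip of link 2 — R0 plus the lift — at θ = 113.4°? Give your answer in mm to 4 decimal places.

segment 1 (0° to 60.6°, simple-harmonic, h = 12) is passed completely: s = 0.0000 + (12) = 12.0000
segment 2 (60.6° to 88.9°, dwell): s unchanged at 12.0000
θ = 113.4° falls in segment 3 (88.9° to 116.1°, uniform, h = -10): β = 113.4 − 88.9 = 24.5°, B = 27.2°; Δs = -10·24.5/27.2 = -9.0074; s = 12.0000 − 9.0074 = 2.9926
R = R0 + s = 17 + 2.9926 = 19.9926

19.9926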